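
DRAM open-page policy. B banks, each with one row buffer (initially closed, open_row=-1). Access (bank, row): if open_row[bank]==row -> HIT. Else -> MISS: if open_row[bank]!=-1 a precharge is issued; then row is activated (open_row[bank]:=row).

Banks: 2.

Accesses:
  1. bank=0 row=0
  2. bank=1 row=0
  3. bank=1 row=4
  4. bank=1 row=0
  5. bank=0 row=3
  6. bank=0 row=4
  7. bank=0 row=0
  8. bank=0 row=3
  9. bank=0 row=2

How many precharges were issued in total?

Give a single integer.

Answer: 7

Derivation:
Acc 1: bank0 row0 -> MISS (open row0); precharges=0
Acc 2: bank1 row0 -> MISS (open row0); precharges=0
Acc 3: bank1 row4 -> MISS (open row4); precharges=1
Acc 4: bank1 row0 -> MISS (open row0); precharges=2
Acc 5: bank0 row3 -> MISS (open row3); precharges=3
Acc 6: bank0 row4 -> MISS (open row4); precharges=4
Acc 7: bank0 row0 -> MISS (open row0); precharges=5
Acc 8: bank0 row3 -> MISS (open row3); precharges=6
Acc 9: bank0 row2 -> MISS (open row2); precharges=7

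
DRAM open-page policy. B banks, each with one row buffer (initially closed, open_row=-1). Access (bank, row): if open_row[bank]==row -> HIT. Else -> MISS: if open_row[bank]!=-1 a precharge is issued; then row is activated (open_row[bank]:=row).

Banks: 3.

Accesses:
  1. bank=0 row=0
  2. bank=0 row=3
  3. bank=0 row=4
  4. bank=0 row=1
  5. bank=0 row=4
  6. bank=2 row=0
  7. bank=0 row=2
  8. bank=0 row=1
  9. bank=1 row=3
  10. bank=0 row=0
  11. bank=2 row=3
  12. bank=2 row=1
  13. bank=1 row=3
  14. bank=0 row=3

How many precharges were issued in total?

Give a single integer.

Answer: 10

Derivation:
Acc 1: bank0 row0 -> MISS (open row0); precharges=0
Acc 2: bank0 row3 -> MISS (open row3); precharges=1
Acc 3: bank0 row4 -> MISS (open row4); precharges=2
Acc 4: bank0 row1 -> MISS (open row1); precharges=3
Acc 5: bank0 row4 -> MISS (open row4); precharges=4
Acc 6: bank2 row0 -> MISS (open row0); precharges=4
Acc 7: bank0 row2 -> MISS (open row2); precharges=5
Acc 8: bank0 row1 -> MISS (open row1); precharges=6
Acc 9: bank1 row3 -> MISS (open row3); precharges=6
Acc 10: bank0 row0 -> MISS (open row0); precharges=7
Acc 11: bank2 row3 -> MISS (open row3); precharges=8
Acc 12: bank2 row1 -> MISS (open row1); precharges=9
Acc 13: bank1 row3 -> HIT
Acc 14: bank0 row3 -> MISS (open row3); precharges=10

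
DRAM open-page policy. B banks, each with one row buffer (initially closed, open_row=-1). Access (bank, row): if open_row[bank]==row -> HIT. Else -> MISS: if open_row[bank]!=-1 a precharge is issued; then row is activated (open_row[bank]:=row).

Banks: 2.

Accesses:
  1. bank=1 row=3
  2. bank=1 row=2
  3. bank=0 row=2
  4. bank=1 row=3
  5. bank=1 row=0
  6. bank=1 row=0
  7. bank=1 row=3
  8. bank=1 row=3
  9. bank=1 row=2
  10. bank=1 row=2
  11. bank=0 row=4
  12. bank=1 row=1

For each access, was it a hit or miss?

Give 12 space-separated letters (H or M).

Acc 1: bank1 row3 -> MISS (open row3); precharges=0
Acc 2: bank1 row2 -> MISS (open row2); precharges=1
Acc 3: bank0 row2 -> MISS (open row2); precharges=1
Acc 4: bank1 row3 -> MISS (open row3); precharges=2
Acc 5: bank1 row0 -> MISS (open row0); precharges=3
Acc 6: bank1 row0 -> HIT
Acc 7: bank1 row3 -> MISS (open row3); precharges=4
Acc 8: bank1 row3 -> HIT
Acc 9: bank1 row2 -> MISS (open row2); precharges=5
Acc 10: bank1 row2 -> HIT
Acc 11: bank0 row4 -> MISS (open row4); precharges=6
Acc 12: bank1 row1 -> MISS (open row1); precharges=7

Answer: M M M M M H M H M H M M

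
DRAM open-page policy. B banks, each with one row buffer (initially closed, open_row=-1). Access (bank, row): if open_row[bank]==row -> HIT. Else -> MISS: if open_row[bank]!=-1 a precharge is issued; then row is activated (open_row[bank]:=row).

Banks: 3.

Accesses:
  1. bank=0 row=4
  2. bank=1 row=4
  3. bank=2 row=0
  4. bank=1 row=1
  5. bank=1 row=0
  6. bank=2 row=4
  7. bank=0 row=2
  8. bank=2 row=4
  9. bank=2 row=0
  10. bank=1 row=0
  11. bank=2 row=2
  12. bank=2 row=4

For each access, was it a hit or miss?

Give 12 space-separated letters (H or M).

Acc 1: bank0 row4 -> MISS (open row4); precharges=0
Acc 2: bank1 row4 -> MISS (open row4); precharges=0
Acc 3: bank2 row0 -> MISS (open row0); precharges=0
Acc 4: bank1 row1 -> MISS (open row1); precharges=1
Acc 5: bank1 row0 -> MISS (open row0); precharges=2
Acc 6: bank2 row4 -> MISS (open row4); precharges=3
Acc 7: bank0 row2 -> MISS (open row2); precharges=4
Acc 8: bank2 row4 -> HIT
Acc 9: bank2 row0 -> MISS (open row0); precharges=5
Acc 10: bank1 row0 -> HIT
Acc 11: bank2 row2 -> MISS (open row2); precharges=6
Acc 12: bank2 row4 -> MISS (open row4); precharges=7

Answer: M M M M M M M H M H M M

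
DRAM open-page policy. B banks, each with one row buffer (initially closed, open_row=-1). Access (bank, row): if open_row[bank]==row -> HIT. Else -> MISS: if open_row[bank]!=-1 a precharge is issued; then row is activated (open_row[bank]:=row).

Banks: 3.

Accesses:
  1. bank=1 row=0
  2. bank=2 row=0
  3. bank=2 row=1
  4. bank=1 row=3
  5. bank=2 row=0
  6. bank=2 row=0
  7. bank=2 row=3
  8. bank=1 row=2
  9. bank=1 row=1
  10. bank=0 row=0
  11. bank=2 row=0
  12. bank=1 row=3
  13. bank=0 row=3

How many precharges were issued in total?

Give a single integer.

Answer: 9

Derivation:
Acc 1: bank1 row0 -> MISS (open row0); precharges=0
Acc 2: bank2 row0 -> MISS (open row0); precharges=0
Acc 3: bank2 row1 -> MISS (open row1); precharges=1
Acc 4: bank1 row3 -> MISS (open row3); precharges=2
Acc 5: bank2 row0 -> MISS (open row0); precharges=3
Acc 6: bank2 row0 -> HIT
Acc 7: bank2 row3 -> MISS (open row3); precharges=4
Acc 8: bank1 row2 -> MISS (open row2); precharges=5
Acc 9: bank1 row1 -> MISS (open row1); precharges=6
Acc 10: bank0 row0 -> MISS (open row0); precharges=6
Acc 11: bank2 row0 -> MISS (open row0); precharges=7
Acc 12: bank1 row3 -> MISS (open row3); precharges=8
Acc 13: bank0 row3 -> MISS (open row3); precharges=9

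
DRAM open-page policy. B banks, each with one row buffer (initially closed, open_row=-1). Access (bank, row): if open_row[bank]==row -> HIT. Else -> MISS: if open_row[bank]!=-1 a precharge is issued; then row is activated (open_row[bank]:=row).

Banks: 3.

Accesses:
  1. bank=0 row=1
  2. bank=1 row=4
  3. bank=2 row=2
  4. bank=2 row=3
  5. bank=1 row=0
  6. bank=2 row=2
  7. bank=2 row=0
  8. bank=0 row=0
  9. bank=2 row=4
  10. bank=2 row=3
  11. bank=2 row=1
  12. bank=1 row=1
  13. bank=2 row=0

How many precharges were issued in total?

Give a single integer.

Answer: 10

Derivation:
Acc 1: bank0 row1 -> MISS (open row1); precharges=0
Acc 2: bank1 row4 -> MISS (open row4); precharges=0
Acc 3: bank2 row2 -> MISS (open row2); precharges=0
Acc 4: bank2 row3 -> MISS (open row3); precharges=1
Acc 5: bank1 row0 -> MISS (open row0); precharges=2
Acc 6: bank2 row2 -> MISS (open row2); precharges=3
Acc 7: bank2 row0 -> MISS (open row0); precharges=4
Acc 8: bank0 row0 -> MISS (open row0); precharges=5
Acc 9: bank2 row4 -> MISS (open row4); precharges=6
Acc 10: bank2 row3 -> MISS (open row3); precharges=7
Acc 11: bank2 row1 -> MISS (open row1); precharges=8
Acc 12: bank1 row1 -> MISS (open row1); precharges=9
Acc 13: bank2 row0 -> MISS (open row0); precharges=10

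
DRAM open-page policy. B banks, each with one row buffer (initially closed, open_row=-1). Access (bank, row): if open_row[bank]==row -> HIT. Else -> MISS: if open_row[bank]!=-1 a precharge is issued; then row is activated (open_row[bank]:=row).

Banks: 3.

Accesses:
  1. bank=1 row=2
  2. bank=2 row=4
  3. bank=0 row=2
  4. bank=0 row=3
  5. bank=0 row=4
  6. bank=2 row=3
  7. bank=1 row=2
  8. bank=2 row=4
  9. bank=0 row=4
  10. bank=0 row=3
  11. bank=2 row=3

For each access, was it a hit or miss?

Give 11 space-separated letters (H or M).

Acc 1: bank1 row2 -> MISS (open row2); precharges=0
Acc 2: bank2 row4 -> MISS (open row4); precharges=0
Acc 3: bank0 row2 -> MISS (open row2); precharges=0
Acc 4: bank0 row3 -> MISS (open row3); precharges=1
Acc 5: bank0 row4 -> MISS (open row4); precharges=2
Acc 6: bank2 row3 -> MISS (open row3); precharges=3
Acc 7: bank1 row2 -> HIT
Acc 8: bank2 row4 -> MISS (open row4); precharges=4
Acc 9: bank0 row4 -> HIT
Acc 10: bank0 row3 -> MISS (open row3); precharges=5
Acc 11: bank2 row3 -> MISS (open row3); precharges=6

Answer: M M M M M M H M H M M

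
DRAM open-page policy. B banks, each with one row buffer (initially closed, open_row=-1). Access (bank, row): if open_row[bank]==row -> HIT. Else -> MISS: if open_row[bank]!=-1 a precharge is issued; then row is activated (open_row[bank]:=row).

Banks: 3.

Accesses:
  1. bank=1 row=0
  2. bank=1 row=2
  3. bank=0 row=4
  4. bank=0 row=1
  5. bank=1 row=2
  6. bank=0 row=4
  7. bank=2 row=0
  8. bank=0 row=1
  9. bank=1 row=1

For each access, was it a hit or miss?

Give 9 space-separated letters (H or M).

Answer: M M M M H M M M M

Derivation:
Acc 1: bank1 row0 -> MISS (open row0); precharges=0
Acc 2: bank1 row2 -> MISS (open row2); precharges=1
Acc 3: bank0 row4 -> MISS (open row4); precharges=1
Acc 4: bank0 row1 -> MISS (open row1); precharges=2
Acc 5: bank1 row2 -> HIT
Acc 6: bank0 row4 -> MISS (open row4); precharges=3
Acc 7: bank2 row0 -> MISS (open row0); precharges=3
Acc 8: bank0 row1 -> MISS (open row1); precharges=4
Acc 9: bank1 row1 -> MISS (open row1); precharges=5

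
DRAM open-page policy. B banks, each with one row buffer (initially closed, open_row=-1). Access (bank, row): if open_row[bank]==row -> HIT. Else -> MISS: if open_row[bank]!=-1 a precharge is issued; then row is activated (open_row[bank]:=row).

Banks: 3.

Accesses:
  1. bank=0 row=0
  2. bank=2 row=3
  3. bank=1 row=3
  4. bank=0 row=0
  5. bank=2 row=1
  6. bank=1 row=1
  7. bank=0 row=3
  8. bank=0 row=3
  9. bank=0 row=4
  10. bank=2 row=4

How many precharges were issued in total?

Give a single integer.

Acc 1: bank0 row0 -> MISS (open row0); precharges=0
Acc 2: bank2 row3 -> MISS (open row3); precharges=0
Acc 3: bank1 row3 -> MISS (open row3); precharges=0
Acc 4: bank0 row0 -> HIT
Acc 5: bank2 row1 -> MISS (open row1); precharges=1
Acc 6: bank1 row1 -> MISS (open row1); precharges=2
Acc 7: bank0 row3 -> MISS (open row3); precharges=3
Acc 8: bank0 row3 -> HIT
Acc 9: bank0 row4 -> MISS (open row4); precharges=4
Acc 10: bank2 row4 -> MISS (open row4); precharges=5

Answer: 5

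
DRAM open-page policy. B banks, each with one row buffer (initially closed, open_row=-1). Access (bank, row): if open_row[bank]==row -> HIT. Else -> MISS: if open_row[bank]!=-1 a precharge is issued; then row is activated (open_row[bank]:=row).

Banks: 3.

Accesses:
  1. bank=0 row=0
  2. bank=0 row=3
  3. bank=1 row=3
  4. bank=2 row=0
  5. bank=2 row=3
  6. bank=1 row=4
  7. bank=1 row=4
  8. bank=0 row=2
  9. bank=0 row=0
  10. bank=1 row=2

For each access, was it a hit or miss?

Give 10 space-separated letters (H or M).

Answer: M M M M M M H M M M

Derivation:
Acc 1: bank0 row0 -> MISS (open row0); precharges=0
Acc 2: bank0 row3 -> MISS (open row3); precharges=1
Acc 3: bank1 row3 -> MISS (open row3); precharges=1
Acc 4: bank2 row0 -> MISS (open row0); precharges=1
Acc 5: bank2 row3 -> MISS (open row3); precharges=2
Acc 6: bank1 row4 -> MISS (open row4); precharges=3
Acc 7: bank1 row4 -> HIT
Acc 8: bank0 row2 -> MISS (open row2); precharges=4
Acc 9: bank0 row0 -> MISS (open row0); precharges=5
Acc 10: bank1 row2 -> MISS (open row2); precharges=6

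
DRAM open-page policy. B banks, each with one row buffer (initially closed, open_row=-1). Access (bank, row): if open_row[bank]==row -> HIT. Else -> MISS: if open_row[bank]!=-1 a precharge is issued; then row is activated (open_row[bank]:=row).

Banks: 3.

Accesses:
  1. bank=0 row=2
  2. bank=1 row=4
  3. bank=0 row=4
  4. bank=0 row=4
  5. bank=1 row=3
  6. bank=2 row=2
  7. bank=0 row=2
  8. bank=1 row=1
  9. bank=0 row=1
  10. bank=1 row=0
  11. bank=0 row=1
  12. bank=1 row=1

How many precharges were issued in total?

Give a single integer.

Acc 1: bank0 row2 -> MISS (open row2); precharges=0
Acc 2: bank1 row4 -> MISS (open row4); precharges=0
Acc 3: bank0 row4 -> MISS (open row4); precharges=1
Acc 4: bank0 row4 -> HIT
Acc 5: bank1 row3 -> MISS (open row3); precharges=2
Acc 6: bank2 row2 -> MISS (open row2); precharges=2
Acc 7: bank0 row2 -> MISS (open row2); precharges=3
Acc 8: bank1 row1 -> MISS (open row1); precharges=4
Acc 9: bank0 row1 -> MISS (open row1); precharges=5
Acc 10: bank1 row0 -> MISS (open row0); precharges=6
Acc 11: bank0 row1 -> HIT
Acc 12: bank1 row1 -> MISS (open row1); precharges=7

Answer: 7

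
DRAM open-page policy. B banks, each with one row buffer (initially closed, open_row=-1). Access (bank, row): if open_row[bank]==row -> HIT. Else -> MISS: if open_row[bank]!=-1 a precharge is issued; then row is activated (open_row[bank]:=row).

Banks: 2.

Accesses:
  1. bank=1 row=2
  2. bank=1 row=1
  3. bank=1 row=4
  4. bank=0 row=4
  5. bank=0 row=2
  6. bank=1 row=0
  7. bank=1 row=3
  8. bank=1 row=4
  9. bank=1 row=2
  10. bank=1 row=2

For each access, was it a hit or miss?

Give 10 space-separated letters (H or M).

Answer: M M M M M M M M M H

Derivation:
Acc 1: bank1 row2 -> MISS (open row2); precharges=0
Acc 2: bank1 row1 -> MISS (open row1); precharges=1
Acc 3: bank1 row4 -> MISS (open row4); precharges=2
Acc 4: bank0 row4 -> MISS (open row4); precharges=2
Acc 5: bank0 row2 -> MISS (open row2); precharges=3
Acc 6: bank1 row0 -> MISS (open row0); precharges=4
Acc 7: bank1 row3 -> MISS (open row3); precharges=5
Acc 8: bank1 row4 -> MISS (open row4); precharges=6
Acc 9: bank1 row2 -> MISS (open row2); precharges=7
Acc 10: bank1 row2 -> HIT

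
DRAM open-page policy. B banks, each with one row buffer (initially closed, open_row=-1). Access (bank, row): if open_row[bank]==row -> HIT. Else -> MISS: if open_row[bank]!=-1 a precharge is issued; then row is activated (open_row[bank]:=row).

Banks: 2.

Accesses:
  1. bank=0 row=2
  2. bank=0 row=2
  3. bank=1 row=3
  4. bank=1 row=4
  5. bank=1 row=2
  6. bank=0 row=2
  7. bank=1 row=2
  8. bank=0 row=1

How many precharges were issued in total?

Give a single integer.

Acc 1: bank0 row2 -> MISS (open row2); precharges=0
Acc 2: bank0 row2 -> HIT
Acc 3: bank1 row3 -> MISS (open row3); precharges=0
Acc 4: bank1 row4 -> MISS (open row4); precharges=1
Acc 5: bank1 row2 -> MISS (open row2); precharges=2
Acc 6: bank0 row2 -> HIT
Acc 7: bank1 row2 -> HIT
Acc 8: bank0 row1 -> MISS (open row1); precharges=3

Answer: 3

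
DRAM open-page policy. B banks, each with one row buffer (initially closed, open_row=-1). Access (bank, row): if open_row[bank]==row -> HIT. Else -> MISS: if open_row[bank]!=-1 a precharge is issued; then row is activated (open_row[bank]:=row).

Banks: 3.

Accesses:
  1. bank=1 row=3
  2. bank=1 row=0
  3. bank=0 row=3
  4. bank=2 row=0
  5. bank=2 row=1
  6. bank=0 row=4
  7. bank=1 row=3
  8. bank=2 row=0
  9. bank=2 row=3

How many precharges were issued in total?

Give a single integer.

Answer: 6

Derivation:
Acc 1: bank1 row3 -> MISS (open row3); precharges=0
Acc 2: bank1 row0 -> MISS (open row0); precharges=1
Acc 3: bank0 row3 -> MISS (open row3); precharges=1
Acc 4: bank2 row0 -> MISS (open row0); precharges=1
Acc 5: bank2 row1 -> MISS (open row1); precharges=2
Acc 6: bank0 row4 -> MISS (open row4); precharges=3
Acc 7: bank1 row3 -> MISS (open row3); precharges=4
Acc 8: bank2 row0 -> MISS (open row0); precharges=5
Acc 9: bank2 row3 -> MISS (open row3); precharges=6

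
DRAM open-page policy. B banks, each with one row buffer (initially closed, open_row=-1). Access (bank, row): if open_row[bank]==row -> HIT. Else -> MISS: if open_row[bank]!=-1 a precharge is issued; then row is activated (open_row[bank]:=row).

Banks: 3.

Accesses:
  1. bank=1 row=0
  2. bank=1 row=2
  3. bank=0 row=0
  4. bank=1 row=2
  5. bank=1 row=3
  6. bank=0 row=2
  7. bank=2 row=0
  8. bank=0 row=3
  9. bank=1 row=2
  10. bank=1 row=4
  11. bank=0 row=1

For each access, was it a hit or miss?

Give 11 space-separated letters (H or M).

Answer: M M M H M M M M M M M

Derivation:
Acc 1: bank1 row0 -> MISS (open row0); precharges=0
Acc 2: bank1 row2 -> MISS (open row2); precharges=1
Acc 3: bank0 row0 -> MISS (open row0); precharges=1
Acc 4: bank1 row2 -> HIT
Acc 5: bank1 row3 -> MISS (open row3); precharges=2
Acc 6: bank0 row2 -> MISS (open row2); precharges=3
Acc 7: bank2 row0 -> MISS (open row0); precharges=3
Acc 8: bank0 row3 -> MISS (open row3); precharges=4
Acc 9: bank1 row2 -> MISS (open row2); precharges=5
Acc 10: bank1 row4 -> MISS (open row4); precharges=6
Acc 11: bank0 row1 -> MISS (open row1); precharges=7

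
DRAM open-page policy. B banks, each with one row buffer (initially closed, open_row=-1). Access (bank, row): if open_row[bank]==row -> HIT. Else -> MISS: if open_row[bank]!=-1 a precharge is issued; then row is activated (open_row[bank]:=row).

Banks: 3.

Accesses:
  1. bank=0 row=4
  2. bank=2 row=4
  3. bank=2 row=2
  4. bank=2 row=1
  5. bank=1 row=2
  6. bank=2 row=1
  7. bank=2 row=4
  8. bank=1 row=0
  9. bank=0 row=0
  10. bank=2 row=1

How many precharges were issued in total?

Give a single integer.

Acc 1: bank0 row4 -> MISS (open row4); precharges=0
Acc 2: bank2 row4 -> MISS (open row4); precharges=0
Acc 3: bank2 row2 -> MISS (open row2); precharges=1
Acc 4: bank2 row1 -> MISS (open row1); precharges=2
Acc 5: bank1 row2 -> MISS (open row2); precharges=2
Acc 6: bank2 row1 -> HIT
Acc 7: bank2 row4 -> MISS (open row4); precharges=3
Acc 8: bank1 row0 -> MISS (open row0); precharges=4
Acc 9: bank0 row0 -> MISS (open row0); precharges=5
Acc 10: bank2 row1 -> MISS (open row1); precharges=6

Answer: 6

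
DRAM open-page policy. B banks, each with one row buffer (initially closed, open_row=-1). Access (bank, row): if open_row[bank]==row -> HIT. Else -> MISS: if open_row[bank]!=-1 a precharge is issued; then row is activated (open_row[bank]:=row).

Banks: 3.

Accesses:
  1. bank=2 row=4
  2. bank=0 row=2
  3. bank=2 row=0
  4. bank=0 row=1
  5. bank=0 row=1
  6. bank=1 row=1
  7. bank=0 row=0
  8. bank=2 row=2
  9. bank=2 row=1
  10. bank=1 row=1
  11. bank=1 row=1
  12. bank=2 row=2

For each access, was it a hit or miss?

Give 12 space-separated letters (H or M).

Acc 1: bank2 row4 -> MISS (open row4); precharges=0
Acc 2: bank0 row2 -> MISS (open row2); precharges=0
Acc 3: bank2 row0 -> MISS (open row0); precharges=1
Acc 4: bank0 row1 -> MISS (open row1); precharges=2
Acc 5: bank0 row1 -> HIT
Acc 6: bank1 row1 -> MISS (open row1); precharges=2
Acc 7: bank0 row0 -> MISS (open row0); precharges=3
Acc 8: bank2 row2 -> MISS (open row2); precharges=4
Acc 9: bank2 row1 -> MISS (open row1); precharges=5
Acc 10: bank1 row1 -> HIT
Acc 11: bank1 row1 -> HIT
Acc 12: bank2 row2 -> MISS (open row2); precharges=6

Answer: M M M M H M M M M H H M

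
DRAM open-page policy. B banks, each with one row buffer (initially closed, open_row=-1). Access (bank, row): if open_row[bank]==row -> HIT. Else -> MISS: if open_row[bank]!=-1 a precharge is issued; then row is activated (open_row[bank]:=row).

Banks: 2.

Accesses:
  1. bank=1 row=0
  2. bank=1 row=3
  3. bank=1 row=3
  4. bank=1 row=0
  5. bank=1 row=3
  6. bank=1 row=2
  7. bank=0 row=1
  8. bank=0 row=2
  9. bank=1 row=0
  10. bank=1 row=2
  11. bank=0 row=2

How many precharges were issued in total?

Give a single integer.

Answer: 7

Derivation:
Acc 1: bank1 row0 -> MISS (open row0); precharges=0
Acc 2: bank1 row3 -> MISS (open row3); precharges=1
Acc 3: bank1 row3 -> HIT
Acc 4: bank1 row0 -> MISS (open row0); precharges=2
Acc 5: bank1 row3 -> MISS (open row3); precharges=3
Acc 6: bank1 row2 -> MISS (open row2); precharges=4
Acc 7: bank0 row1 -> MISS (open row1); precharges=4
Acc 8: bank0 row2 -> MISS (open row2); precharges=5
Acc 9: bank1 row0 -> MISS (open row0); precharges=6
Acc 10: bank1 row2 -> MISS (open row2); precharges=7
Acc 11: bank0 row2 -> HIT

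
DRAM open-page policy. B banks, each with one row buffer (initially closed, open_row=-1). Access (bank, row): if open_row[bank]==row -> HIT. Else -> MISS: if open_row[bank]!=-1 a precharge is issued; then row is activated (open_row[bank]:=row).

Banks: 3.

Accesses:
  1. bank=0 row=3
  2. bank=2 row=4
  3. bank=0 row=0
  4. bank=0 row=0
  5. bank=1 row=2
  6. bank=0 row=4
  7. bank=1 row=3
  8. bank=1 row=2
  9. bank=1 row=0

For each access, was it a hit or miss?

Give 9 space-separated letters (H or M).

Acc 1: bank0 row3 -> MISS (open row3); precharges=0
Acc 2: bank2 row4 -> MISS (open row4); precharges=0
Acc 3: bank0 row0 -> MISS (open row0); precharges=1
Acc 4: bank0 row0 -> HIT
Acc 5: bank1 row2 -> MISS (open row2); precharges=1
Acc 6: bank0 row4 -> MISS (open row4); precharges=2
Acc 7: bank1 row3 -> MISS (open row3); precharges=3
Acc 8: bank1 row2 -> MISS (open row2); precharges=4
Acc 9: bank1 row0 -> MISS (open row0); precharges=5

Answer: M M M H M M M M M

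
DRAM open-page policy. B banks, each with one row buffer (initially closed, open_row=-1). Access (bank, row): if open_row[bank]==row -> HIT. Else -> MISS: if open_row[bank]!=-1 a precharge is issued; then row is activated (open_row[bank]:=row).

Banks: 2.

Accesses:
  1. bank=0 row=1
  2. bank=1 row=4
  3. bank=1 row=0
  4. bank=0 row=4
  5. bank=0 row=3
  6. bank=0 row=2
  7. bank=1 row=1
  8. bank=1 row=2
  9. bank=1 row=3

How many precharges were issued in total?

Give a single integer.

Acc 1: bank0 row1 -> MISS (open row1); precharges=0
Acc 2: bank1 row4 -> MISS (open row4); precharges=0
Acc 3: bank1 row0 -> MISS (open row0); precharges=1
Acc 4: bank0 row4 -> MISS (open row4); precharges=2
Acc 5: bank0 row3 -> MISS (open row3); precharges=3
Acc 6: bank0 row2 -> MISS (open row2); precharges=4
Acc 7: bank1 row1 -> MISS (open row1); precharges=5
Acc 8: bank1 row2 -> MISS (open row2); precharges=6
Acc 9: bank1 row3 -> MISS (open row3); precharges=7

Answer: 7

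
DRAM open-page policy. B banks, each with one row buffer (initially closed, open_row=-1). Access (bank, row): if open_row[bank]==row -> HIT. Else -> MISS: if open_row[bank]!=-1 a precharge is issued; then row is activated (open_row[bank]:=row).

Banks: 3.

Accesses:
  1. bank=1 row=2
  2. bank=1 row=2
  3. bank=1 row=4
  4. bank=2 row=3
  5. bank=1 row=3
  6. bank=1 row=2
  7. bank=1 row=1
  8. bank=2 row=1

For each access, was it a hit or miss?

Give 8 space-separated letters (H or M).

Answer: M H M M M M M M

Derivation:
Acc 1: bank1 row2 -> MISS (open row2); precharges=0
Acc 2: bank1 row2 -> HIT
Acc 3: bank1 row4 -> MISS (open row4); precharges=1
Acc 4: bank2 row3 -> MISS (open row3); precharges=1
Acc 5: bank1 row3 -> MISS (open row3); precharges=2
Acc 6: bank1 row2 -> MISS (open row2); precharges=3
Acc 7: bank1 row1 -> MISS (open row1); precharges=4
Acc 8: bank2 row1 -> MISS (open row1); precharges=5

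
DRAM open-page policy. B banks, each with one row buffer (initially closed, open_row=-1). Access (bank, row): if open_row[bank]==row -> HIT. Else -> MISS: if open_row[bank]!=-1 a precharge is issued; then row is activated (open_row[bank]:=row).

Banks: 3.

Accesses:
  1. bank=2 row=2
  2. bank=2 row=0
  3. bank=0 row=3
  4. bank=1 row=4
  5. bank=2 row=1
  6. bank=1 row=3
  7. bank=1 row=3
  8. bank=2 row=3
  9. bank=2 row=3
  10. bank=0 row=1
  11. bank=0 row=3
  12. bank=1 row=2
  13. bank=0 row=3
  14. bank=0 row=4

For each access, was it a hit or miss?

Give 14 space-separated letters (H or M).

Acc 1: bank2 row2 -> MISS (open row2); precharges=0
Acc 2: bank2 row0 -> MISS (open row0); precharges=1
Acc 3: bank0 row3 -> MISS (open row3); precharges=1
Acc 4: bank1 row4 -> MISS (open row4); precharges=1
Acc 5: bank2 row1 -> MISS (open row1); precharges=2
Acc 6: bank1 row3 -> MISS (open row3); precharges=3
Acc 7: bank1 row3 -> HIT
Acc 8: bank2 row3 -> MISS (open row3); precharges=4
Acc 9: bank2 row3 -> HIT
Acc 10: bank0 row1 -> MISS (open row1); precharges=5
Acc 11: bank0 row3 -> MISS (open row3); precharges=6
Acc 12: bank1 row2 -> MISS (open row2); precharges=7
Acc 13: bank0 row3 -> HIT
Acc 14: bank0 row4 -> MISS (open row4); precharges=8

Answer: M M M M M M H M H M M M H M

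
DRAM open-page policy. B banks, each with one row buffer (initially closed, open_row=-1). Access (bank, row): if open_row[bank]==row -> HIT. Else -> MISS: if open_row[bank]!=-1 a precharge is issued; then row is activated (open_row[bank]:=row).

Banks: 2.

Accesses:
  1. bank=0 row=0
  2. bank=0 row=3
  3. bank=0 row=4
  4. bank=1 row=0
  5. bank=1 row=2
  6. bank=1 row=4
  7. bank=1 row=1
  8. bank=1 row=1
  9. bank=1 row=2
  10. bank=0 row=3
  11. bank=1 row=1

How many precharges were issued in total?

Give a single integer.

Answer: 8

Derivation:
Acc 1: bank0 row0 -> MISS (open row0); precharges=0
Acc 2: bank0 row3 -> MISS (open row3); precharges=1
Acc 3: bank0 row4 -> MISS (open row4); precharges=2
Acc 4: bank1 row0 -> MISS (open row0); precharges=2
Acc 5: bank1 row2 -> MISS (open row2); precharges=3
Acc 6: bank1 row4 -> MISS (open row4); precharges=4
Acc 7: bank1 row1 -> MISS (open row1); precharges=5
Acc 8: bank1 row1 -> HIT
Acc 9: bank1 row2 -> MISS (open row2); precharges=6
Acc 10: bank0 row3 -> MISS (open row3); precharges=7
Acc 11: bank1 row1 -> MISS (open row1); precharges=8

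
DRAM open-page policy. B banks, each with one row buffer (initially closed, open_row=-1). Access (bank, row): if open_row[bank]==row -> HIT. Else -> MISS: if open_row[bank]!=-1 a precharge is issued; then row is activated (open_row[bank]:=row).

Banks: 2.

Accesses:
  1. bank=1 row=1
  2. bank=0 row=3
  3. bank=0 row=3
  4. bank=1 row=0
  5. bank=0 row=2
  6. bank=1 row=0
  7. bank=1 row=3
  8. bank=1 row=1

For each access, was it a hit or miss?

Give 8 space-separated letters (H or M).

Answer: M M H M M H M M

Derivation:
Acc 1: bank1 row1 -> MISS (open row1); precharges=0
Acc 2: bank0 row3 -> MISS (open row3); precharges=0
Acc 3: bank0 row3 -> HIT
Acc 4: bank1 row0 -> MISS (open row0); precharges=1
Acc 5: bank0 row2 -> MISS (open row2); precharges=2
Acc 6: bank1 row0 -> HIT
Acc 7: bank1 row3 -> MISS (open row3); precharges=3
Acc 8: bank1 row1 -> MISS (open row1); precharges=4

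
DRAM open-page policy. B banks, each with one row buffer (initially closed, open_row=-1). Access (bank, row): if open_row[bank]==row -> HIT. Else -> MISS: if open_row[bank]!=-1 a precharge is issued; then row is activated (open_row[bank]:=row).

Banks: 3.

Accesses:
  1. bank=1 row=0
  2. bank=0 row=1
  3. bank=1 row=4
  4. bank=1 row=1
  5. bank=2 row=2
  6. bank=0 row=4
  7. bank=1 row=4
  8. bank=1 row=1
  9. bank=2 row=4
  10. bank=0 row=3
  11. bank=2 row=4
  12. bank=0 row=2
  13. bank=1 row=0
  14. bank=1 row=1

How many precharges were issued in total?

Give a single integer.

Answer: 10

Derivation:
Acc 1: bank1 row0 -> MISS (open row0); precharges=0
Acc 2: bank0 row1 -> MISS (open row1); precharges=0
Acc 3: bank1 row4 -> MISS (open row4); precharges=1
Acc 4: bank1 row1 -> MISS (open row1); precharges=2
Acc 5: bank2 row2 -> MISS (open row2); precharges=2
Acc 6: bank0 row4 -> MISS (open row4); precharges=3
Acc 7: bank1 row4 -> MISS (open row4); precharges=4
Acc 8: bank1 row1 -> MISS (open row1); precharges=5
Acc 9: bank2 row4 -> MISS (open row4); precharges=6
Acc 10: bank0 row3 -> MISS (open row3); precharges=7
Acc 11: bank2 row4 -> HIT
Acc 12: bank0 row2 -> MISS (open row2); precharges=8
Acc 13: bank1 row0 -> MISS (open row0); precharges=9
Acc 14: bank1 row1 -> MISS (open row1); precharges=10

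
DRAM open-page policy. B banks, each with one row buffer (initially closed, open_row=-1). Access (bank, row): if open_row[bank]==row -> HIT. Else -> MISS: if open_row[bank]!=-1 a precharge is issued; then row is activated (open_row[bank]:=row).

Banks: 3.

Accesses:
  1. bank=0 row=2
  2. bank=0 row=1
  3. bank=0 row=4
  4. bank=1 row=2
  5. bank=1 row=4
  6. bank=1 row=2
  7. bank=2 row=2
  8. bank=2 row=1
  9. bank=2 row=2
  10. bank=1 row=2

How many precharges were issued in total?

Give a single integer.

Answer: 6

Derivation:
Acc 1: bank0 row2 -> MISS (open row2); precharges=0
Acc 2: bank0 row1 -> MISS (open row1); precharges=1
Acc 3: bank0 row4 -> MISS (open row4); precharges=2
Acc 4: bank1 row2 -> MISS (open row2); precharges=2
Acc 5: bank1 row4 -> MISS (open row4); precharges=3
Acc 6: bank1 row2 -> MISS (open row2); precharges=4
Acc 7: bank2 row2 -> MISS (open row2); precharges=4
Acc 8: bank2 row1 -> MISS (open row1); precharges=5
Acc 9: bank2 row2 -> MISS (open row2); precharges=6
Acc 10: bank1 row2 -> HIT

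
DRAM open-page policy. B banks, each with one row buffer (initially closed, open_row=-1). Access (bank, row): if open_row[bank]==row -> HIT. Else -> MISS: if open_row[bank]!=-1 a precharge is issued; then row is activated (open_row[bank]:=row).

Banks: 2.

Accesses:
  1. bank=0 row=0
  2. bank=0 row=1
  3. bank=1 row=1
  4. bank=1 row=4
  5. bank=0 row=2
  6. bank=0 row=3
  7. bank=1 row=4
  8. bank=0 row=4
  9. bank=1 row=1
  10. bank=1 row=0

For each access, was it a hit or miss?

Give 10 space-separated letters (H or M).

Answer: M M M M M M H M M M

Derivation:
Acc 1: bank0 row0 -> MISS (open row0); precharges=0
Acc 2: bank0 row1 -> MISS (open row1); precharges=1
Acc 3: bank1 row1 -> MISS (open row1); precharges=1
Acc 4: bank1 row4 -> MISS (open row4); precharges=2
Acc 5: bank0 row2 -> MISS (open row2); precharges=3
Acc 6: bank0 row3 -> MISS (open row3); precharges=4
Acc 7: bank1 row4 -> HIT
Acc 8: bank0 row4 -> MISS (open row4); precharges=5
Acc 9: bank1 row1 -> MISS (open row1); precharges=6
Acc 10: bank1 row0 -> MISS (open row0); precharges=7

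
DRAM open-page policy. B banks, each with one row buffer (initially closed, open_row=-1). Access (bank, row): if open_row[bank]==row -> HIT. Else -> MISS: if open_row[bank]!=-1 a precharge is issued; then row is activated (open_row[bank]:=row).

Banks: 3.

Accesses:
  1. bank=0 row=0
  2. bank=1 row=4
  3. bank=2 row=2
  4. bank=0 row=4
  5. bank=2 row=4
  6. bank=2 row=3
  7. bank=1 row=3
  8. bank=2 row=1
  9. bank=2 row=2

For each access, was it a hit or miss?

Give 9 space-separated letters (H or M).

Acc 1: bank0 row0 -> MISS (open row0); precharges=0
Acc 2: bank1 row4 -> MISS (open row4); precharges=0
Acc 3: bank2 row2 -> MISS (open row2); precharges=0
Acc 4: bank0 row4 -> MISS (open row4); precharges=1
Acc 5: bank2 row4 -> MISS (open row4); precharges=2
Acc 6: bank2 row3 -> MISS (open row3); precharges=3
Acc 7: bank1 row3 -> MISS (open row3); precharges=4
Acc 8: bank2 row1 -> MISS (open row1); precharges=5
Acc 9: bank2 row2 -> MISS (open row2); precharges=6

Answer: M M M M M M M M M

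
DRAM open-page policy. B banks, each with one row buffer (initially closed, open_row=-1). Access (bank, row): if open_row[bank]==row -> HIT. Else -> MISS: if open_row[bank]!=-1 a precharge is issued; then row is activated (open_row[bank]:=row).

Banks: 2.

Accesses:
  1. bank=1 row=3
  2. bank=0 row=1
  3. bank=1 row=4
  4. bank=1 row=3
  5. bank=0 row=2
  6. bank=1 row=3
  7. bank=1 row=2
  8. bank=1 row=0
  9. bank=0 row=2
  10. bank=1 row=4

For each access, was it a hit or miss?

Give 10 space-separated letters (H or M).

Answer: M M M M M H M M H M

Derivation:
Acc 1: bank1 row3 -> MISS (open row3); precharges=0
Acc 2: bank0 row1 -> MISS (open row1); precharges=0
Acc 3: bank1 row4 -> MISS (open row4); precharges=1
Acc 4: bank1 row3 -> MISS (open row3); precharges=2
Acc 5: bank0 row2 -> MISS (open row2); precharges=3
Acc 6: bank1 row3 -> HIT
Acc 7: bank1 row2 -> MISS (open row2); precharges=4
Acc 8: bank1 row0 -> MISS (open row0); precharges=5
Acc 9: bank0 row2 -> HIT
Acc 10: bank1 row4 -> MISS (open row4); precharges=6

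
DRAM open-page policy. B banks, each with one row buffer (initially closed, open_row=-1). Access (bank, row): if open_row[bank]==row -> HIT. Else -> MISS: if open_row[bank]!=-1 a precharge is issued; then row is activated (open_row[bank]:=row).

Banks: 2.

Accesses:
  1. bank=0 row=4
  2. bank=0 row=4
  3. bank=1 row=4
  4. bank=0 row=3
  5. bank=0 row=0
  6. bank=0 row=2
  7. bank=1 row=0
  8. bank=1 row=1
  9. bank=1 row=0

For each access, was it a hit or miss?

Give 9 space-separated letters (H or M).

Answer: M H M M M M M M M

Derivation:
Acc 1: bank0 row4 -> MISS (open row4); precharges=0
Acc 2: bank0 row4 -> HIT
Acc 3: bank1 row4 -> MISS (open row4); precharges=0
Acc 4: bank0 row3 -> MISS (open row3); precharges=1
Acc 5: bank0 row0 -> MISS (open row0); precharges=2
Acc 6: bank0 row2 -> MISS (open row2); precharges=3
Acc 7: bank1 row0 -> MISS (open row0); precharges=4
Acc 8: bank1 row1 -> MISS (open row1); precharges=5
Acc 9: bank1 row0 -> MISS (open row0); precharges=6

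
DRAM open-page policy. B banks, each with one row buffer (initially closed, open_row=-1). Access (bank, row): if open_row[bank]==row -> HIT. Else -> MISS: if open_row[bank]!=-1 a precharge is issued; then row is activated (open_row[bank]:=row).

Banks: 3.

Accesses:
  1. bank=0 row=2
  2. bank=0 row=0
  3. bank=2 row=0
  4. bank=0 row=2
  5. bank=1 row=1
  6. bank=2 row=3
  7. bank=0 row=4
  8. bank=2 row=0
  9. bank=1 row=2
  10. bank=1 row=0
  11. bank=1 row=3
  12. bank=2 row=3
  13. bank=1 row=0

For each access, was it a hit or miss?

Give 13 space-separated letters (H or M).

Acc 1: bank0 row2 -> MISS (open row2); precharges=0
Acc 2: bank0 row0 -> MISS (open row0); precharges=1
Acc 3: bank2 row0 -> MISS (open row0); precharges=1
Acc 4: bank0 row2 -> MISS (open row2); precharges=2
Acc 5: bank1 row1 -> MISS (open row1); precharges=2
Acc 6: bank2 row3 -> MISS (open row3); precharges=3
Acc 7: bank0 row4 -> MISS (open row4); precharges=4
Acc 8: bank2 row0 -> MISS (open row0); precharges=5
Acc 9: bank1 row2 -> MISS (open row2); precharges=6
Acc 10: bank1 row0 -> MISS (open row0); precharges=7
Acc 11: bank1 row3 -> MISS (open row3); precharges=8
Acc 12: bank2 row3 -> MISS (open row3); precharges=9
Acc 13: bank1 row0 -> MISS (open row0); precharges=10

Answer: M M M M M M M M M M M M M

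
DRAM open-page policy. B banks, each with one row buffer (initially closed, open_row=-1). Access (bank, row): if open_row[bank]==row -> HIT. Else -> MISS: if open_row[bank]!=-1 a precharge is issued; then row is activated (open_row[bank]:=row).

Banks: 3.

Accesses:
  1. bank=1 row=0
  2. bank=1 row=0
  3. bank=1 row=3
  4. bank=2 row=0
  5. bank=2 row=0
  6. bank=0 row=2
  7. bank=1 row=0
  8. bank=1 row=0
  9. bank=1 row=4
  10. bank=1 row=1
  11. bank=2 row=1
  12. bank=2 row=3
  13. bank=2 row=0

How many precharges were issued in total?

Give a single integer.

Acc 1: bank1 row0 -> MISS (open row0); precharges=0
Acc 2: bank1 row0 -> HIT
Acc 3: bank1 row3 -> MISS (open row3); precharges=1
Acc 4: bank2 row0 -> MISS (open row0); precharges=1
Acc 5: bank2 row0 -> HIT
Acc 6: bank0 row2 -> MISS (open row2); precharges=1
Acc 7: bank1 row0 -> MISS (open row0); precharges=2
Acc 8: bank1 row0 -> HIT
Acc 9: bank1 row4 -> MISS (open row4); precharges=3
Acc 10: bank1 row1 -> MISS (open row1); precharges=4
Acc 11: bank2 row1 -> MISS (open row1); precharges=5
Acc 12: bank2 row3 -> MISS (open row3); precharges=6
Acc 13: bank2 row0 -> MISS (open row0); precharges=7

Answer: 7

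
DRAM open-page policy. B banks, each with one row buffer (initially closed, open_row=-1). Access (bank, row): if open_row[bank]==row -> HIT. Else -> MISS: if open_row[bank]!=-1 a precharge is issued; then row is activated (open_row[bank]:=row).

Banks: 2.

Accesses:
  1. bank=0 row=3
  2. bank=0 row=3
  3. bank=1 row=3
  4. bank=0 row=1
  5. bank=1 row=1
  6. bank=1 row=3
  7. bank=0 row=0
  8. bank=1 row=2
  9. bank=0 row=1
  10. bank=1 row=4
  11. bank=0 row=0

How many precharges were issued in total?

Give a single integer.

Acc 1: bank0 row3 -> MISS (open row3); precharges=0
Acc 2: bank0 row3 -> HIT
Acc 3: bank1 row3 -> MISS (open row3); precharges=0
Acc 4: bank0 row1 -> MISS (open row1); precharges=1
Acc 5: bank1 row1 -> MISS (open row1); precharges=2
Acc 6: bank1 row3 -> MISS (open row3); precharges=3
Acc 7: bank0 row0 -> MISS (open row0); precharges=4
Acc 8: bank1 row2 -> MISS (open row2); precharges=5
Acc 9: bank0 row1 -> MISS (open row1); precharges=6
Acc 10: bank1 row4 -> MISS (open row4); precharges=7
Acc 11: bank0 row0 -> MISS (open row0); precharges=8

Answer: 8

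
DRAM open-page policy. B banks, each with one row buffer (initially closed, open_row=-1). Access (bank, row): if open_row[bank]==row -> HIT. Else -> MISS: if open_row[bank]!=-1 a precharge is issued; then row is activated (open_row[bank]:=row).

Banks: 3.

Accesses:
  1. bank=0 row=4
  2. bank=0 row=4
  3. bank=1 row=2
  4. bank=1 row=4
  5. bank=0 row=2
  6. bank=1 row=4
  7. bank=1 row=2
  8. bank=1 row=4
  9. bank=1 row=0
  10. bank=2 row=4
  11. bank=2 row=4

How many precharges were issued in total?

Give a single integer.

Answer: 5

Derivation:
Acc 1: bank0 row4 -> MISS (open row4); precharges=0
Acc 2: bank0 row4 -> HIT
Acc 3: bank1 row2 -> MISS (open row2); precharges=0
Acc 4: bank1 row4 -> MISS (open row4); precharges=1
Acc 5: bank0 row2 -> MISS (open row2); precharges=2
Acc 6: bank1 row4 -> HIT
Acc 7: bank1 row2 -> MISS (open row2); precharges=3
Acc 8: bank1 row4 -> MISS (open row4); precharges=4
Acc 9: bank1 row0 -> MISS (open row0); precharges=5
Acc 10: bank2 row4 -> MISS (open row4); precharges=5
Acc 11: bank2 row4 -> HIT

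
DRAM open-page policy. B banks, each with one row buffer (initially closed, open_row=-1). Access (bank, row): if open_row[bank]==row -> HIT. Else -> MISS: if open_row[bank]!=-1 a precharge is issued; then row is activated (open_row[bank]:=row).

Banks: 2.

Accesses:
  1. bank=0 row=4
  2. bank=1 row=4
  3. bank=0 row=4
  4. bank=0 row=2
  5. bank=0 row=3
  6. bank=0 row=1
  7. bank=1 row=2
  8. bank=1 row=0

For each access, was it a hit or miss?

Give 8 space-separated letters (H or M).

Answer: M M H M M M M M

Derivation:
Acc 1: bank0 row4 -> MISS (open row4); precharges=0
Acc 2: bank1 row4 -> MISS (open row4); precharges=0
Acc 3: bank0 row4 -> HIT
Acc 4: bank0 row2 -> MISS (open row2); precharges=1
Acc 5: bank0 row3 -> MISS (open row3); precharges=2
Acc 6: bank0 row1 -> MISS (open row1); precharges=3
Acc 7: bank1 row2 -> MISS (open row2); precharges=4
Acc 8: bank1 row0 -> MISS (open row0); precharges=5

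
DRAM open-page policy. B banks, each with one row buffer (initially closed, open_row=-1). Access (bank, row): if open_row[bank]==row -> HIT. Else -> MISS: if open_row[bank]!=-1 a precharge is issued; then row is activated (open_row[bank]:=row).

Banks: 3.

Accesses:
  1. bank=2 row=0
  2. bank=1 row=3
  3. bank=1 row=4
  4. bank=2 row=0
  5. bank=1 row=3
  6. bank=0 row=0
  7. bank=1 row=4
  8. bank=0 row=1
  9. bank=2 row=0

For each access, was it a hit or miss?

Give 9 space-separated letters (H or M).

Answer: M M M H M M M M H

Derivation:
Acc 1: bank2 row0 -> MISS (open row0); precharges=0
Acc 2: bank1 row3 -> MISS (open row3); precharges=0
Acc 3: bank1 row4 -> MISS (open row4); precharges=1
Acc 4: bank2 row0 -> HIT
Acc 5: bank1 row3 -> MISS (open row3); precharges=2
Acc 6: bank0 row0 -> MISS (open row0); precharges=2
Acc 7: bank1 row4 -> MISS (open row4); precharges=3
Acc 8: bank0 row1 -> MISS (open row1); precharges=4
Acc 9: bank2 row0 -> HIT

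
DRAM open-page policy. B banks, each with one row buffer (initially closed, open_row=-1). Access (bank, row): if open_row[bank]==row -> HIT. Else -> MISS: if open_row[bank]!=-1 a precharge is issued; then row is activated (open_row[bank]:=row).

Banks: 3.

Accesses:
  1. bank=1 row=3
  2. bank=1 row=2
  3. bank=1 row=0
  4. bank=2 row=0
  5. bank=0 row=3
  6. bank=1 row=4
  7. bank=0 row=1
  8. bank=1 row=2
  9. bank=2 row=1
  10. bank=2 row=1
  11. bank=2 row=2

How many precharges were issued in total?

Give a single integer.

Answer: 7

Derivation:
Acc 1: bank1 row3 -> MISS (open row3); precharges=0
Acc 2: bank1 row2 -> MISS (open row2); precharges=1
Acc 3: bank1 row0 -> MISS (open row0); precharges=2
Acc 4: bank2 row0 -> MISS (open row0); precharges=2
Acc 5: bank0 row3 -> MISS (open row3); precharges=2
Acc 6: bank1 row4 -> MISS (open row4); precharges=3
Acc 7: bank0 row1 -> MISS (open row1); precharges=4
Acc 8: bank1 row2 -> MISS (open row2); precharges=5
Acc 9: bank2 row1 -> MISS (open row1); precharges=6
Acc 10: bank2 row1 -> HIT
Acc 11: bank2 row2 -> MISS (open row2); precharges=7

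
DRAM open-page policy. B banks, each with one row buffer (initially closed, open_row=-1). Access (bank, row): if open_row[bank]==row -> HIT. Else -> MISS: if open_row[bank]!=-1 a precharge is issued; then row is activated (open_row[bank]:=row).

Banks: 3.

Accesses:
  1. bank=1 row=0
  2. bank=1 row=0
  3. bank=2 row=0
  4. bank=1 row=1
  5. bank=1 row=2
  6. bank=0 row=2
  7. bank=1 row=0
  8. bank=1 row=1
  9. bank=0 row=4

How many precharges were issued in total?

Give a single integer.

Acc 1: bank1 row0 -> MISS (open row0); precharges=0
Acc 2: bank1 row0 -> HIT
Acc 3: bank2 row0 -> MISS (open row0); precharges=0
Acc 4: bank1 row1 -> MISS (open row1); precharges=1
Acc 5: bank1 row2 -> MISS (open row2); precharges=2
Acc 6: bank0 row2 -> MISS (open row2); precharges=2
Acc 7: bank1 row0 -> MISS (open row0); precharges=3
Acc 8: bank1 row1 -> MISS (open row1); precharges=4
Acc 9: bank0 row4 -> MISS (open row4); precharges=5

Answer: 5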